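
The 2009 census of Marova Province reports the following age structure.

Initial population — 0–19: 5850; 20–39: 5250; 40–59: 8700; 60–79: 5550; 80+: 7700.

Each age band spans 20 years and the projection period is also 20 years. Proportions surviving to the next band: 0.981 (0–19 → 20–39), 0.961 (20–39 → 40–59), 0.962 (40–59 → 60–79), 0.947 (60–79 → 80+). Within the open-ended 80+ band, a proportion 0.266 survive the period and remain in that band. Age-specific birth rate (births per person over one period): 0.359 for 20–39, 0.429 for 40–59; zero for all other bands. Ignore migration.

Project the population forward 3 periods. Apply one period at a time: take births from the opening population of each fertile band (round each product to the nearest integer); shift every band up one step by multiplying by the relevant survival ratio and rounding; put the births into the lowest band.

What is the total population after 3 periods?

Period 1:
Births: 5250 * 0.359 = 1885  |  8700 * 0.429 = 3732 — total 5617
20–39: 5850 * 0.981 = 5739
40–59: 5250 * 0.961 = 5045
60–79: 8700 * 0.962 = 8369
80+: 5550 * 0.947 + 7700 * 0.266 = 5256 + 2048 = 7304
End of period: [5617, 5739, 5045, 8369, 7304]
Period 2:
Births: 5739 * 0.359 = 2060  |  5045 * 0.429 = 2164 — total 4224
20–39: 5617 * 0.981 = 5510
40–59: 5739 * 0.961 = 5515
60–79: 5045 * 0.962 = 4853
80+: 8369 * 0.947 + 7304 * 0.266 = 7925 + 1943 = 9868
End of period: [4224, 5510, 5515, 4853, 9868]
Period 3:
Births: 5510 * 0.359 = 1978  |  5515 * 0.429 = 2366 — total 4344
20–39: 4224 * 0.981 = 4144
40–59: 5510 * 0.961 = 5295
60–79: 5515 * 0.962 = 5305
80+: 4853 * 0.947 + 9868 * 0.266 = 4596 + 2625 = 7221
End of period: [4344, 4144, 5295, 5305, 7221]
Total after period 3: 4344 + 4144 + 5295 + 5305 + 7221 = 26309

26309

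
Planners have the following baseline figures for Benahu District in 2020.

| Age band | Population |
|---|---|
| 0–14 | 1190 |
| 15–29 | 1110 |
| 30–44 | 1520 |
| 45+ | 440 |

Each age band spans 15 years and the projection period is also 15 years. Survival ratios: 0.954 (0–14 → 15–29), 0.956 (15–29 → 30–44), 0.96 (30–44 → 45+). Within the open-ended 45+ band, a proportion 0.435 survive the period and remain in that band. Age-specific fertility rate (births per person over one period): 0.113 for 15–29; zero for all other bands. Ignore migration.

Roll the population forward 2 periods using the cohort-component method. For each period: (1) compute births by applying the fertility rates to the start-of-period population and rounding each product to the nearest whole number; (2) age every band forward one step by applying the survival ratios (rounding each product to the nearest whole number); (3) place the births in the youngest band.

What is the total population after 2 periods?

3069

(Groups numbered youngest = 1 to oldest = 4.)
Period 1.
Births: 1110 * 0.113 = 125
Group 2: 1190 * 0.954 = 1135
Group 3: 1110 * 0.956 = 1061
Group 4: 1520 * 0.96 + 440 * 0.435 = 1459 + 191 = 1650
Population now: 0–14=125, 15–29=1135, 30–44=1061, 45+=1650
Period 2.
Births: 1135 * 0.113 = 128
Group 2: 125 * 0.954 = 119
Group 3: 1135 * 0.956 = 1085
Group 4: 1061 * 0.96 + 1650 * 0.435 = 1019 + 718 = 1737
Population now: 0–14=128, 15–29=119, 30–44=1085, 45+=1737
Total after period 2: 128 + 119 + 1085 + 1737 = 3069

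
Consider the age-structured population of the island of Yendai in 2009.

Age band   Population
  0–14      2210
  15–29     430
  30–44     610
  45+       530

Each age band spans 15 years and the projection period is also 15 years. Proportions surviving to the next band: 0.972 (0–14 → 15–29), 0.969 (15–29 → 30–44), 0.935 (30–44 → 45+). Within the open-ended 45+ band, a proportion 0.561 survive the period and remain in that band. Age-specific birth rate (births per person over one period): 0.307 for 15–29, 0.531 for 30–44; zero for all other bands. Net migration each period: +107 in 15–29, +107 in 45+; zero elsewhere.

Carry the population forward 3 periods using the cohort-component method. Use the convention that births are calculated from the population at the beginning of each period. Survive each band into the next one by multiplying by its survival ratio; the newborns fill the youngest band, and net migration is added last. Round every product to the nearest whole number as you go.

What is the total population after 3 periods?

5591

Let group 1 be 0–14 through group 4 = 45+.
— Period 1 —
Births: 430 × 0.307 = 132  |  610 × 0.531 = 324 → 456
Group 2: 2210 × 0.972 = 2148
Group 3: 430 × 0.969 = 417
Group 4: 610 × 0.935 + 530 × 0.561 = 570 + 297 = 867
Net migration: Group 2 + 107 → 2255; Group 4 + 107 → 974
Population now: 0–14=456, 15–29=2255, 30–44=417, 45+=974
— Period 2 —
Births: 2255 × 0.307 = 692  |  417 × 0.531 = 221 → 913
Group 2: 456 × 0.972 = 443
Group 3: 2255 × 0.969 = 2185
Group 4: 417 × 0.935 + 974 × 0.561 = 390 + 546 = 936
Net migration: Group 2 + 107 → 550; Group 4 + 107 → 1043
Population now: 0–14=913, 15–29=550, 30–44=2185, 45+=1043
— Period 3 —
Births: 550 × 0.307 = 169  |  2185 × 0.531 = 1160 → 1329
Group 2: 913 × 0.972 = 887
Group 3: 550 × 0.969 = 533
Group 4: 2185 × 0.935 + 1043 × 0.561 = 2043 + 585 = 2628
Net migration: Group 2 + 107 → 994; Group 4 + 107 → 2735
Population now: 0–14=1329, 15–29=994, 30–44=533, 45+=2735
Total after period 3: 1329 + 994 + 533 + 2735 = 5591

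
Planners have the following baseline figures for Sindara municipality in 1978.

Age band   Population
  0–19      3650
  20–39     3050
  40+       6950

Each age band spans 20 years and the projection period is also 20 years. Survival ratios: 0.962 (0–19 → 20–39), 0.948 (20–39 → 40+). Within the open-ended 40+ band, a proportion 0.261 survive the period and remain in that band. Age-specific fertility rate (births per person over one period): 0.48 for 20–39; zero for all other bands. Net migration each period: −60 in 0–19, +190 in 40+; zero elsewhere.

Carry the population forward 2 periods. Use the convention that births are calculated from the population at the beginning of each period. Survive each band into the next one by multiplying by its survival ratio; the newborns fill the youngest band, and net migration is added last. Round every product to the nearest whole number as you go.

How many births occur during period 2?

1685

Call the groups 1 to 3, youngest first.
After projecting period 1:
Births: 3050 × 0.48 = 1464
Group 2: 3650 × 0.962 = 3511
Group 3: 3050 × 0.948 + 6950 × 0.261 = 2891 + 1814 = 4705
Net migration: Group 1 − 60 → 1404; Group 3 + 190 → 4895
→ [1404, 3511, 4895]
After projecting period 2:
Births: 3511 × 0.48 = 1685
Group 2: 1404 × 0.962 = 1351
Group 3: 3511 × 0.948 + 4895 × 0.261 = 3328 + 1278 = 4606
Net migration: Group 1 − 60 → 1625; Group 3 + 190 → 4796
→ [1625, 1351, 4796]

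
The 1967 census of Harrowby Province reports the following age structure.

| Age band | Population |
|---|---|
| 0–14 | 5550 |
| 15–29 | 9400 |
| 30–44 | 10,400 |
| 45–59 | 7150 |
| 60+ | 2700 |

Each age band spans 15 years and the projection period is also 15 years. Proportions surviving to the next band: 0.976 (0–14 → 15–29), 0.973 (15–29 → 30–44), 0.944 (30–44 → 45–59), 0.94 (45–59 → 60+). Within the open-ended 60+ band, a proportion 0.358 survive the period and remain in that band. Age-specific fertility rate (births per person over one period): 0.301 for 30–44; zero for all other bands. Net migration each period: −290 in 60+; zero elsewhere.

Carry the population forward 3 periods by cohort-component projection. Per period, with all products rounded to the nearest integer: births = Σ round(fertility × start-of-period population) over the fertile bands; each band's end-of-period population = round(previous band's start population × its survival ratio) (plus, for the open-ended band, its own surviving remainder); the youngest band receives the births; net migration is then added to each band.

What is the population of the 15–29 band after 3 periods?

Numbering the bands 1..5 from youngest to oldest:
Period 1:
Births: 10400 × 0.301 = 3130
Band 2: 5550 × 0.976 = 5417
Band 3: 9400 × 0.973 = 9146
Band 4: 10400 × 0.944 = 9818
Band 5: 7150 × 0.94 + 2700 × 0.358 = 6721 + 967 = 7688
Net migration: Band 5 − 290 → 7398
End of period: [3130, 5417, 9146, 9818, 7398]
Period 2:
Births: 9146 × 0.301 = 2753
Band 2: 3130 × 0.976 = 3055
Band 3: 5417 × 0.973 = 5271
Band 4: 9146 × 0.944 = 8634
Band 5: 9818 × 0.94 + 7398 × 0.358 = 9229 + 2648 = 11877
Net migration: Band 5 − 290 → 11587
End of period: [2753, 3055, 5271, 8634, 11587]
Period 3:
Births: 5271 × 0.301 = 1587
Band 2: 2753 × 0.976 = 2687
Band 3: 3055 × 0.973 = 2973
Band 4: 5271 × 0.944 = 4976
Band 5: 8634 × 0.94 + 11587 × 0.358 = 8116 + 4148 = 12264
Net migration: Band 5 − 290 → 11974
End of period: [1587, 2687, 2973, 4976, 11974]

2687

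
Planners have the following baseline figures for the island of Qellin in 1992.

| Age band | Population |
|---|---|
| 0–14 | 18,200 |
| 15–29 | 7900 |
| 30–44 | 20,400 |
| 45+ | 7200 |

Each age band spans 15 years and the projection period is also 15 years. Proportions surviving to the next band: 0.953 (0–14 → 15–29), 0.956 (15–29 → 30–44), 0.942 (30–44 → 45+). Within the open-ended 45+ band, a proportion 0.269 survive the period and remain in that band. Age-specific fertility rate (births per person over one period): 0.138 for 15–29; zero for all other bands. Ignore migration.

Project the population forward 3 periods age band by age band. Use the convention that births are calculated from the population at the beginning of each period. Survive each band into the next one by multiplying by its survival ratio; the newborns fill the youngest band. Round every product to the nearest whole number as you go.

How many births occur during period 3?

143

(Groups numbered youngest = 1 to oldest = 4.)
Period 1:
Births: 7900 × 0.138 = 1090
Group 2: 18200 × 0.953 = 17345
Group 3: 7900 × 0.956 = 7552
Group 4: 20400 × 0.942 + 7200 × 0.269 = 19217 + 1937 = 21154
Population now: 0–14=1090, 15–29=17345, 30–44=7552, 45+=21154
Period 2:
Births: 17345 × 0.138 = 2394
Group 2: 1090 × 0.953 = 1039
Group 3: 17345 × 0.956 = 16582
Group 4: 7552 × 0.942 + 21154 × 0.269 = 7114 + 5690 = 12804
Population now: 0–14=2394, 15–29=1039, 30–44=16582, 45+=12804
Period 3:
Births: 1039 × 0.138 = 143
Group 2: 2394 × 0.953 = 2281
Group 3: 1039 × 0.956 = 993
Group 4: 16582 × 0.942 + 12804 × 0.269 = 15620 + 3444 = 19064
Population now: 0–14=143, 15–29=2281, 30–44=993, 45+=19064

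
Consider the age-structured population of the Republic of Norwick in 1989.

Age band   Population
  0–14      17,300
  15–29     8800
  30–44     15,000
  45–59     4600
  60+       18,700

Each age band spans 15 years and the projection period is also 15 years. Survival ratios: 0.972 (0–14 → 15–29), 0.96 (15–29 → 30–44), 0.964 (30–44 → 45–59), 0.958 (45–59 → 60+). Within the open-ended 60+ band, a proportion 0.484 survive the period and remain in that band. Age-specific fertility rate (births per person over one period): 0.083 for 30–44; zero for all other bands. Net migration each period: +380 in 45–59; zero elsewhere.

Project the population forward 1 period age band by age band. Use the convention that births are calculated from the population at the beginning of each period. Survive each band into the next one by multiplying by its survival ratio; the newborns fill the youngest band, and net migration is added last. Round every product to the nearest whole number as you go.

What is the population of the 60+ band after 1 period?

Numbering the bands 1..5 from youngest to oldest:
Period 1:
Births: 15000 * 0.083 = 1245
Band 2: 17300 * 0.972 = 16816
Band 3: 8800 * 0.96 = 8448
Band 4: 15000 * 0.964 = 14460
Band 5: 4600 * 0.958 + 18700 * 0.484 = 4407 + 9051 = 13458
Net migration: Band 4 + 380 → 14840
End of period: [1245, 16816, 8448, 14840, 13458]

13458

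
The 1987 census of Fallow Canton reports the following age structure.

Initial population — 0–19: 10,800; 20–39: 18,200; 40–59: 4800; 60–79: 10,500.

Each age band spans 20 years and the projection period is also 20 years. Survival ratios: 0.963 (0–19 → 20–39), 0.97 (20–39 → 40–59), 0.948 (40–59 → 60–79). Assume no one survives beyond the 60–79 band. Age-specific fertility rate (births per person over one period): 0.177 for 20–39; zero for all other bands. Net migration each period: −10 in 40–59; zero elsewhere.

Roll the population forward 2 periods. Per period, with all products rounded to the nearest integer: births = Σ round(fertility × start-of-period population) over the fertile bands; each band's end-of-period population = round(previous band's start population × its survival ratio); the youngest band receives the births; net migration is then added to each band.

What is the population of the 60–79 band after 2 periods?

16727

Period 1.
Births: 18200 * 0.177 = 3221
20–39: 10800 * 0.963 = 10400
40–59: 18200 * 0.97 = 17654
60–79: 4800 * 0.948 = 4550
Net migration: 40–59 − 10 → 17644
Giving 3221 / 10400 / 17644 / 4550.
Period 2.
Births: 10400 * 0.177 = 1841
20–39: 3221 * 0.963 = 3102
40–59: 10400 * 0.97 = 10088
60–79: 17644 * 0.948 = 16727
Net migration: 40–59 − 10 → 10078
Giving 1841 / 3102 / 10078 / 16727.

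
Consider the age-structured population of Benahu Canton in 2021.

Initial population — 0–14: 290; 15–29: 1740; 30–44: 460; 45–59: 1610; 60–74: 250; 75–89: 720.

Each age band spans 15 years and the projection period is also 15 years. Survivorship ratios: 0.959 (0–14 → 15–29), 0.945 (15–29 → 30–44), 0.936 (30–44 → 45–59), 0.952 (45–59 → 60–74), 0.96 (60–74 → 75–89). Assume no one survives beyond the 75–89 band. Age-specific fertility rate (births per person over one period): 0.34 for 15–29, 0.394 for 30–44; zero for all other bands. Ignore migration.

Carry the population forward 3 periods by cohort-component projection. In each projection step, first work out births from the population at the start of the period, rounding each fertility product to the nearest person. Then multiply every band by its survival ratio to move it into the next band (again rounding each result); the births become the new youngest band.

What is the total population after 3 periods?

Numbering the groups 1..6 from youngest to oldest:
After projecting period 1:
Births: 1740 × 0.34 = 592  |  460 × 0.394 = 181 → 773
Group 2: 290 × 0.959 = 278
Group 3: 1740 × 0.945 = 1644
Group 4: 460 × 0.936 = 431
Group 5: 1610 × 0.952 = 1533
Group 6: 250 × 0.96 = 240
End of period: [773, 278, 1644, 431, 1533, 240]
After projecting period 2:
Births: 278 × 0.34 = 95  |  1644 × 0.394 = 648 → 743
Group 2: 773 × 0.959 = 741
Group 3: 278 × 0.945 = 263
Group 4: 1644 × 0.936 = 1539
Group 5: 431 × 0.952 = 410
Group 6: 1533 × 0.96 = 1472
End of period: [743, 741, 263, 1539, 410, 1472]
After projecting period 3:
Births: 741 × 0.34 = 252  |  263 × 0.394 = 104 → 356
Group 2: 743 × 0.959 = 713
Group 3: 741 × 0.945 = 700
Group 4: 263 × 0.936 = 246
Group 5: 1539 × 0.952 = 1465
Group 6: 410 × 0.96 = 394
End of period: [356, 713, 700, 246, 1465, 394]
Total after period 3: 356 + 713 + 700 + 246 + 1465 + 394 = 3874

3874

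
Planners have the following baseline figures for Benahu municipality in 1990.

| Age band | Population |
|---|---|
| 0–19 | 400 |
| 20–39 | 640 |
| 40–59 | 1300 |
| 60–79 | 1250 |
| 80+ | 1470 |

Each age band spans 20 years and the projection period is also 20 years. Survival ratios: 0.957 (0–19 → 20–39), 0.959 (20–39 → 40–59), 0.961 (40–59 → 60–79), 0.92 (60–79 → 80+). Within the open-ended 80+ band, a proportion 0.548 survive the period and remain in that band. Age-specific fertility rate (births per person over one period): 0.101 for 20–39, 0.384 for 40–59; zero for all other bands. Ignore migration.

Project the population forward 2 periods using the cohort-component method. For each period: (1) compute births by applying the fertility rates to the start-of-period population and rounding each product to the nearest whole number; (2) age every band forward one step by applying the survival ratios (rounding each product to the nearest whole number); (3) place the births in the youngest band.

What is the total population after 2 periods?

3993

Period 1.
Births: 640 × 0.101 = 65, 1300 × 0.384 = 499 → 564
20–39: 400 × 0.957 = 383
40–59: 640 × 0.959 = 614
60–79: 1300 × 0.961 = 1249
80+: 1250 × 0.92 + 1470 × 0.548 = 1150 + 806 = 1956
Population now: 0–19=564, 20–39=383, 40–59=614, 60–79=1249, 80+=1956
Period 2.
Births: 383 × 0.101 = 39, 614 × 0.384 = 236 → 275
20–39: 564 × 0.957 = 540
40–59: 383 × 0.959 = 367
60–79: 614 × 0.961 = 590
80+: 1249 × 0.92 + 1956 × 0.548 = 1149 + 1072 = 2221
Population now: 0–19=275, 20–39=540, 40–59=367, 60–79=590, 80+=2221
Total after period 2: 275 + 540 + 367 + 590 + 2221 = 3993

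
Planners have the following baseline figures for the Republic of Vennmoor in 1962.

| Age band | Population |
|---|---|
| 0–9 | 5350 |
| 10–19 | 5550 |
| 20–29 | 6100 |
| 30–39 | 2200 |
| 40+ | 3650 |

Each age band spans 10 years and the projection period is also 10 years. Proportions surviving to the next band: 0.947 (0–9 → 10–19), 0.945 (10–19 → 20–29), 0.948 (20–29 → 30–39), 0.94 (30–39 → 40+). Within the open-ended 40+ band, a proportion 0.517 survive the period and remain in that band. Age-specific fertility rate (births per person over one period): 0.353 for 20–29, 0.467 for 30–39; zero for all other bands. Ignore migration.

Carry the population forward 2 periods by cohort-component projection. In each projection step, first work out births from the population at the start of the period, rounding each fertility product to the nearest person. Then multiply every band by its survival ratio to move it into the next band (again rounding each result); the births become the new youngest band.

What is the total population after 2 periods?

24803

[period 1]
Births: 6100 * 0.353 = 2153 ; 2200 * 0.467 = 1027 — total 3180
10–19: 5350 * 0.947 = 5066
20–29: 5550 * 0.945 = 5245
30–39: 6100 * 0.948 = 5783
40+: 2200 * 0.94 + 3650 * 0.517 = 2068 + 1887 = 3955
Giving 3180 / 5066 / 5245 / 5783 / 3955.
[period 2]
Births: 5245 * 0.353 = 1851 ; 5783 * 0.467 = 2701 — total 4552
10–19: 3180 * 0.947 = 3011
20–29: 5066 * 0.945 = 4787
30–39: 5245 * 0.948 = 4972
40+: 5783 * 0.94 + 3955 * 0.517 = 5436 + 2045 = 7481
Giving 4552 / 3011 / 4787 / 4972 / 7481.
Total after period 2: 4552 + 3011 + 4787 + 4972 + 7481 = 24803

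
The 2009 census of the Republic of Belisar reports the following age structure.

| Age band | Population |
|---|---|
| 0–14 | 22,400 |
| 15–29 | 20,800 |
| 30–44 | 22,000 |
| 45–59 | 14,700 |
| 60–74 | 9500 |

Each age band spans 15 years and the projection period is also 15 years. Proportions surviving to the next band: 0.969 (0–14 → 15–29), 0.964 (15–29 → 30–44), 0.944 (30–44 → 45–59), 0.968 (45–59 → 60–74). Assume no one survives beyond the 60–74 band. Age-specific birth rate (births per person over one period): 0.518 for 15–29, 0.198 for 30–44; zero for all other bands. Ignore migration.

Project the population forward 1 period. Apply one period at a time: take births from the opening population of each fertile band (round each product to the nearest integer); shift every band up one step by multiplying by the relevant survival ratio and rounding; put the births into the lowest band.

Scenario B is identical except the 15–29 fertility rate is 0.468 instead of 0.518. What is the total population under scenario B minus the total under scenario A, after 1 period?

(Bands numbered youngest = 1 to oldest = 5.)
After projecting period 1:
Births: 20800 * 0.518 = 10774, 22000 * 0.198 = 4356 ⇒ total 15130
Band 2: 22400 * 0.969 = 21706
Band 3: 20800 * 0.964 = 20051
Band 4: 22000 * 0.944 = 20768
Band 5: 14700 * 0.968 = 14230
Giving 15130 / 21706 / 20051 / 20768 / 14230.
Scenario A total after 1 period: 91885
Scenario B projection —
After projecting period 1:
Births: 20800 * 0.468 = 9734, 22000 * 0.198 = 4356 ⇒ total 14090
Band 2: 22400 * 0.969 = 21706
Band 3: 20800 * 0.964 = 20051
Band 4: 22000 * 0.944 = 20768
Band 5: 14700 * 0.968 = 14230
Giving 14090 / 21706 / 20051 / 20768 / 14230.
Scenario B total after 1 period: 90845
Difference B − A = 90845 − 91885 = -1040

-1040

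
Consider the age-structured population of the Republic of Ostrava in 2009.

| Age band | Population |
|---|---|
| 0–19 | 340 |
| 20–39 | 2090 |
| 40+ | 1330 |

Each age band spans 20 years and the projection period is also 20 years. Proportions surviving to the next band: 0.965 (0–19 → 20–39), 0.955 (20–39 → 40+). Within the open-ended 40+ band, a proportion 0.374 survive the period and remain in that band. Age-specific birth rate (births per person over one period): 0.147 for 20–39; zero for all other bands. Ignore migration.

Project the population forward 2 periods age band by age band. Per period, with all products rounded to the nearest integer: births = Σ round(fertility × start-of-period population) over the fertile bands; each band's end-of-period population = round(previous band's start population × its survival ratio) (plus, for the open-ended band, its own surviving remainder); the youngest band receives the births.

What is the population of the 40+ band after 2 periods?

1245

(Bands numbered youngest = 1 to oldest = 3.)
[period 1]
Births: 2090 × 0.147 = 307
Band 2: 340 × 0.965 = 328
Band 3: 2090 × 0.955 + 1330 × 0.374 = 1996 + 497 = 2493
Giving 307 / 328 / 2493.
[period 2]
Births: 328 × 0.147 = 48
Band 2: 307 × 0.965 = 296
Band 3: 328 × 0.955 + 2493 × 0.374 = 313 + 932 = 1245
Giving 48 / 296 / 1245.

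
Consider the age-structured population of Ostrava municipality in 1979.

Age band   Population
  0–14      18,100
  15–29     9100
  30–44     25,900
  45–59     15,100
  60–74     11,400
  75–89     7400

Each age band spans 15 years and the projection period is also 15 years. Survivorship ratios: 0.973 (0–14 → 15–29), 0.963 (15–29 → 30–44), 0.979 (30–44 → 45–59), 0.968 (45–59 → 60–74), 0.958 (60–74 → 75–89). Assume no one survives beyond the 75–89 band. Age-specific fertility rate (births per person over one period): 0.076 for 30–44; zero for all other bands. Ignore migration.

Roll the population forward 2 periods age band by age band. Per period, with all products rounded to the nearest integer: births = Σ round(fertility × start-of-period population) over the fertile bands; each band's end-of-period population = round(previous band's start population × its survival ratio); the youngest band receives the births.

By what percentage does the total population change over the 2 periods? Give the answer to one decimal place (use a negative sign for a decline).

Call the bands 1 to 6, youngest first.
[period 1]
Births: 25900 × 0.076 = 1968
Band 2: 18100 × 0.973 = 17611
Band 3: 9100 × 0.963 = 8763
Band 4: 25900 × 0.979 = 25356
Band 5: 15100 × 0.968 = 14617
Band 6: 11400 × 0.958 = 10921
→ [1968, 17611, 8763, 25356, 14617, 10921]
[period 2]
Births: 8763 × 0.076 = 666
Band 2: 1968 × 0.973 = 1915
Band 3: 17611 × 0.963 = 16959
Band 4: 8763 × 0.979 = 8579
Band 5: 25356 × 0.968 = 24545
Band 6: 14617 × 0.958 = 14003
→ [666, 1915, 16959, 8579, 24545, 14003]
Total: 87000 → 66667; change = -20333; percentage change = -23.4%

-23.4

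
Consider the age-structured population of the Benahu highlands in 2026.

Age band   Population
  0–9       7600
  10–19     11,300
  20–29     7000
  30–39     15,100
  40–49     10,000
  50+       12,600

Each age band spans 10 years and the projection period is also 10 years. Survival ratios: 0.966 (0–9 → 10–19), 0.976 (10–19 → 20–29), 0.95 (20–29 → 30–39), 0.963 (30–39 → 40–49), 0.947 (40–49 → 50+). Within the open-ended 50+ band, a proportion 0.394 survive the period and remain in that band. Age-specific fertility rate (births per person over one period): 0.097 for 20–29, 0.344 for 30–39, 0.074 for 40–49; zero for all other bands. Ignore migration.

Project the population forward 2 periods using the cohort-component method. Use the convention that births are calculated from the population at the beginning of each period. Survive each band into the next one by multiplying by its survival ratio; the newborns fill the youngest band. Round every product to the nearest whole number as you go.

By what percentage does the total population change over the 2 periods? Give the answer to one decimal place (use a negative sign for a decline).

Numbering the bands 1..6 from youngest to oldest:
Period 1.
Births: 7000 × 0.097 = 679 ; 15100 × 0.344 = 5194 ; 10000 × 0.074 = 740 → total 6613
Band 2: 7600 × 0.966 = 7342
Band 3: 11300 × 0.976 = 11029
Band 4: 7000 × 0.95 = 6650
Band 5: 15100 × 0.963 = 14541
Band 6: 10000 × 0.947 + 12600 × 0.394 = 9470 + 4964 = 14434
Giving 6613 / 7342 / 11029 / 6650 / 14541 / 14434.
Period 2.
Births: 11029 × 0.097 = 1070 ; 6650 × 0.344 = 2288 ; 14541 × 0.074 = 1076 → total 4434
Band 2: 6613 × 0.966 = 6388
Band 3: 7342 × 0.976 = 7166
Band 4: 11029 × 0.95 = 10478
Band 5: 6650 × 0.963 = 6404
Band 6: 14541 × 0.947 + 14434 × 0.394 = 13770 + 5687 = 19457
Giving 4434 / 6388 / 7166 / 10478 / 6404 / 19457.
Total: 63600 → 54327; change = -9273; percentage change = -14.6%

-14.6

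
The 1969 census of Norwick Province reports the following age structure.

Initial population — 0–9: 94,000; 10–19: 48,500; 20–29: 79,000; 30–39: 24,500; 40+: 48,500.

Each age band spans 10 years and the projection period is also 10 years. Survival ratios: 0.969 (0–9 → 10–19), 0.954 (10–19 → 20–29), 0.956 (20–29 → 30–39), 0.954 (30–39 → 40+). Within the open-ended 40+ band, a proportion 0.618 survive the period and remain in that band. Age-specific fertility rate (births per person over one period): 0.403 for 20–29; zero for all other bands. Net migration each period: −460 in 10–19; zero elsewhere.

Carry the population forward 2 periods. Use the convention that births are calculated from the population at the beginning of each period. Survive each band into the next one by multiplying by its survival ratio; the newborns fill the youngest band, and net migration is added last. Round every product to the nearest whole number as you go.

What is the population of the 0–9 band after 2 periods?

18646

After projecting period 1:
Births: 79000 × 0.403 = 31837
10–19: 94000 × 0.969 = 91086
20–29: 48500 × 0.954 = 46269
30–39: 79000 × 0.956 = 75524
40+: 24500 × 0.954 + 48500 × 0.618 = 23373 + 29973 = 53346
Net migration: 10–19 − 460 → 90626
→ [31837, 90626, 46269, 75524, 53346]
After projecting period 2:
Births: 46269 × 0.403 = 18646
10–19: 31837 × 0.969 = 30850
20–29: 90626 × 0.954 = 86457
30–39: 46269 × 0.956 = 44233
40+: 75524 × 0.954 + 53346 × 0.618 = 72050 + 32968 = 105018
Net migration: 10–19 − 460 → 30390
→ [18646, 30390, 86457, 44233, 105018]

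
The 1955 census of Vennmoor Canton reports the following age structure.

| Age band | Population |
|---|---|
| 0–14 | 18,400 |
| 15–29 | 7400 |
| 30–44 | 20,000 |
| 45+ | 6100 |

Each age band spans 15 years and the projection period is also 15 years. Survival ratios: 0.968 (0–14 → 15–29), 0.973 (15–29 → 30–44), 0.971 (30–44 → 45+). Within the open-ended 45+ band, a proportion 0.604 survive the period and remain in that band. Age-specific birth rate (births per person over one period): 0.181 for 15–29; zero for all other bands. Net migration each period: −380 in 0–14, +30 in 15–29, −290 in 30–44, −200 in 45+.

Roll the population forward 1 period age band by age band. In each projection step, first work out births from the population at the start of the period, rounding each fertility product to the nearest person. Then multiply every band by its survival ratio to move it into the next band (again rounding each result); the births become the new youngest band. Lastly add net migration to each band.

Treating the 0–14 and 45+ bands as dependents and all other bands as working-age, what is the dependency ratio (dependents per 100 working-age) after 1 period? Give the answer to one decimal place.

96.4

(Bands numbered youngest = 1 to oldest = 4.)
Period 1.
Births: 7400 × 0.181 = 1339
Band 2: 18400 × 0.968 = 17811
Band 3: 7400 × 0.973 = 7200
Band 4: 20000 × 0.971 + 6100 × 0.604 = 19420 + 3684 = 23104
Net migration: Band 1 − 380 → 959; Band 2 + 30 → 17841; Band 3 − 290 → 6910; Band 4 − 200 → 22904
Giving 959 / 17841 / 6910 / 22904.
Dependents (band 0–14 + band 45+) = 959 + 22904 = 23863; working-age = 24751; ratio = 23863/24751 × 100 = 96.4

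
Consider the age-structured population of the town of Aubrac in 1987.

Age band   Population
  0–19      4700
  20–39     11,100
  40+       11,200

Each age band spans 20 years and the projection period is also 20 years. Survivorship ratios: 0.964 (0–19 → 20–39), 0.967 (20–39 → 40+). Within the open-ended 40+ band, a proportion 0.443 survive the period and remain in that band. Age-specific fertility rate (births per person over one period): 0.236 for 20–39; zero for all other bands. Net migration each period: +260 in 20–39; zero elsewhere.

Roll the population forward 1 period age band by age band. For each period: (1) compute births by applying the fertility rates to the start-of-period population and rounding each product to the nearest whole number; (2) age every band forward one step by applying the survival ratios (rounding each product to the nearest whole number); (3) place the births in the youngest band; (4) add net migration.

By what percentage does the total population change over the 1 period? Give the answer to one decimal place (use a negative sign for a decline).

-14.4

Numbering the groups 1..3 from youngest to oldest:
After projecting period 1:
Births: 11100 * 0.236 = 2620
Group 2: 4700 * 0.964 = 4531
Group 3: 11100 * 0.967 + 11200 * 0.443 = 10734 + 4962 = 15696
Net migration: Group 2 + 260 → 4791
Giving 2620 / 4791 / 15696.
Total: 27000 → 23107; change = -3893; percentage change = -14.4%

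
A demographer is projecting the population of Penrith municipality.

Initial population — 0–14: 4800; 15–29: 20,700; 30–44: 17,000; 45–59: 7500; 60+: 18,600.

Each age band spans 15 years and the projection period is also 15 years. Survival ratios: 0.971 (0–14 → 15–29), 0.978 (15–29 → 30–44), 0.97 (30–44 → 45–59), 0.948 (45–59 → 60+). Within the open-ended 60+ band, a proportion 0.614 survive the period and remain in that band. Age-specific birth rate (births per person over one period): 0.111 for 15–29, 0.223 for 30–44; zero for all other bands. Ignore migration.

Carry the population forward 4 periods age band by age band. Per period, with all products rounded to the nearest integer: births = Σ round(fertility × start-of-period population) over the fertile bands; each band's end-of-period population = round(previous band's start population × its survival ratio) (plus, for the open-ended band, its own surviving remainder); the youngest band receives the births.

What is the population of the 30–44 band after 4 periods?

4779

Period 1:
Births: 20700 × 0.111 = 2298, 17000 × 0.223 = 3791 ⇒ total 6089
15–29: 4800 × 0.971 = 4661
30–44: 20700 × 0.978 = 20245
45–59: 17000 × 0.97 = 16490
60+: 7500 × 0.948 + 18600 × 0.614 = 7110 + 11420 = 18530
Giving 6089 / 4661 / 20245 / 16490 / 18530.
Period 2:
Births: 4661 × 0.111 = 517, 20245 × 0.223 = 4515 ⇒ total 5032
15–29: 6089 × 0.971 = 5912
30–44: 4661 × 0.978 = 4558
45–59: 20245 × 0.97 = 19638
60+: 16490 × 0.948 + 18530 × 0.614 = 15633 + 11377 = 27010
Giving 5032 / 5912 / 4558 / 19638 / 27010.
Period 3:
Births: 5912 × 0.111 = 656, 4558 × 0.223 = 1016 ⇒ total 1672
15–29: 5032 × 0.971 = 4886
30–44: 5912 × 0.978 = 5782
45–59: 4558 × 0.97 = 4421
60+: 19638 × 0.948 + 27010 × 0.614 = 18617 + 16584 = 35201
Giving 1672 / 4886 / 5782 / 4421 / 35201.
Period 4:
Births: 4886 × 0.111 = 542, 5782 × 0.223 = 1289 ⇒ total 1831
15–29: 1672 × 0.971 = 1624
30–44: 4886 × 0.978 = 4779
45–59: 5782 × 0.97 = 5609
60+: 4421 × 0.948 + 35201 × 0.614 = 4191 + 21613 = 25804
Giving 1831 / 1624 / 4779 / 5609 / 25804.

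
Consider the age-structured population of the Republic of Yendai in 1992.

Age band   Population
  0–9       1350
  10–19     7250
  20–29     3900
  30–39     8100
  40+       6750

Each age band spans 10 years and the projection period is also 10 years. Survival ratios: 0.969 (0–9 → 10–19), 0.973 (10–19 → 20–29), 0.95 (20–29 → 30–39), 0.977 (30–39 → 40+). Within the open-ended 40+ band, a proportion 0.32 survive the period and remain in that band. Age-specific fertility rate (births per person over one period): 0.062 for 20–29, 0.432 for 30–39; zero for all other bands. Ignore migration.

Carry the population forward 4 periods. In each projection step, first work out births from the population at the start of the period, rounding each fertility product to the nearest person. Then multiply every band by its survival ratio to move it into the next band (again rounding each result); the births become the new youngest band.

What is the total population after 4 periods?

12873

— Period 1 —
Births: 3900 × 0.062 = 242, 8100 × 0.432 = 3499 ⇒ total 3741
10–19: 1350 × 0.969 = 1308
20–29: 7250 × 0.973 = 7054
30–39: 3900 × 0.95 = 3705
40+: 8100 × 0.977 + 6750 × 0.32 = 7914 + 2160 = 10074
→ [3741, 1308, 7054, 3705, 10074]
— Period 2 —
Births: 7054 × 0.062 = 437, 3705 × 0.432 = 1601 ⇒ total 2038
10–19: 3741 × 0.969 = 3625
20–29: 1308 × 0.973 = 1273
30–39: 7054 × 0.95 = 6701
40+: 3705 × 0.977 + 10074 × 0.32 = 3620 + 3224 = 6844
→ [2038, 3625, 1273, 6701, 6844]
— Period 3 —
Births: 1273 × 0.062 = 79, 6701 × 0.432 = 2895 ⇒ total 2974
10–19: 2038 × 0.969 = 1975
20–29: 3625 × 0.973 = 3527
30–39: 1273 × 0.95 = 1209
40+: 6701 × 0.977 + 6844 × 0.32 = 6547 + 2190 = 8737
→ [2974, 1975, 3527, 1209, 8737]
— Period 4 —
Births: 3527 × 0.062 = 219, 1209 × 0.432 = 522 ⇒ total 741
10–19: 2974 × 0.969 = 2882
20–29: 1975 × 0.973 = 1922
30–39: 3527 × 0.95 = 3351
40+: 1209 × 0.977 + 8737 × 0.32 = 1181 + 2796 = 3977
→ [741, 2882, 1922, 3351, 3977]
Total after period 4: 741 + 2882 + 1922 + 3351 + 3977 = 12873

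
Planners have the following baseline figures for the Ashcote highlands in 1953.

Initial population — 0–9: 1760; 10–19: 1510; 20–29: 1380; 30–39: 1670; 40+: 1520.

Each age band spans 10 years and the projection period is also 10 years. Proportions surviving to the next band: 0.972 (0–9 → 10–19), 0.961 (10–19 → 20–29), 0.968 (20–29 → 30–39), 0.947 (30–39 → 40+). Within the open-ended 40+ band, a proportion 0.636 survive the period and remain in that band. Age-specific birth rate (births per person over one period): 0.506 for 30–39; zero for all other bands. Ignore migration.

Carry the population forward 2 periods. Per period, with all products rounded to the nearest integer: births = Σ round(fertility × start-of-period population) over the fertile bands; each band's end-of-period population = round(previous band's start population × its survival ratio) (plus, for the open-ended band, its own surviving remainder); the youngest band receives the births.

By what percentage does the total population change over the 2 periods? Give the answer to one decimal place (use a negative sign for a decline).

Numbering the bands 1..5 from youngest to oldest:
Period 1:
Births: 1670 * 0.506 = 845
Band 2: 1760 * 0.972 = 1711
Band 3: 1510 * 0.961 = 1451
Band 4: 1380 * 0.968 = 1336
Band 5: 1670 * 0.947 + 1520 * 0.636 = 1581 + 967 = 2548
→ [845, 1711, 1451, 1336, 2548]
Period 2:
Births: 1336 * 0.506 = 676
Band 2: 845 * 0.972 = 821
Band 3: 1711 * 0.961 = 1644
Band 4: 1451 * 0.968 = 1405
Band 5: 1336 * 0.947 + 2548 * 0.636 = 1265 + 1621 = 2886
→ [676, 821, 1644, 1405, 2886]
Total: 7840 → 7432; change = -408; percentage change = -5.2%

-5.2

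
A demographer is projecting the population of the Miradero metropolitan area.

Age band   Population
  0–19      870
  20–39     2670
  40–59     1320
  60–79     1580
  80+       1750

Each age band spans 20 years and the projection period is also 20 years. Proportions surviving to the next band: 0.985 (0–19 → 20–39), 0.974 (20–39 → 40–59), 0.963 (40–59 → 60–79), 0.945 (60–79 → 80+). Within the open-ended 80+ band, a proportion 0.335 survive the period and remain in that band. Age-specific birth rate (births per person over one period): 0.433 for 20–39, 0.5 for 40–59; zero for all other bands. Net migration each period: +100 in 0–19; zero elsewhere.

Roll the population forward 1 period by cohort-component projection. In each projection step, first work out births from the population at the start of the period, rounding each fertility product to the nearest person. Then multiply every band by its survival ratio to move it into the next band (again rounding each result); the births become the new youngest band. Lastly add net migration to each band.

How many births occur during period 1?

Call the groups 1 to 5, youngest first.
[period 1]
Births: 2670 × 0.433 = 1156 ; 1320 × 0.5 = 660 → 1816
Group 2: 870 × 0.985 = 857
Group 3: 2670 × 0.974 = 2601
Group 4: 1320 × 0.963 = 1271
Group 5: 1580 × 0.945 + 1750 × 0.335 = 1493 + 586 = 2079
Net migration: Group 1 + 100 → 1916
→ [1916, 857, 2601, 1271, 2079]

1816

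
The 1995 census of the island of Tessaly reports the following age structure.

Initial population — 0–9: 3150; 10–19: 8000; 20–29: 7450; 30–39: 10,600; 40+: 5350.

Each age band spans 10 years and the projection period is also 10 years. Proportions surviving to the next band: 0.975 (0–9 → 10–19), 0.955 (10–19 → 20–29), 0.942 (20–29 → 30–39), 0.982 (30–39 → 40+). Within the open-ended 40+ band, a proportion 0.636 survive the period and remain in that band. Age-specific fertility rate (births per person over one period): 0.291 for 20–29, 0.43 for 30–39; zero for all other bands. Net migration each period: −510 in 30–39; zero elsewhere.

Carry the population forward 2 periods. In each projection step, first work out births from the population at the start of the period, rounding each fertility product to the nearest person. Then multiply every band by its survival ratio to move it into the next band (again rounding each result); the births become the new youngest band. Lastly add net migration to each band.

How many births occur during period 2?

[period 1]
Births: 7450 × 0.291 = 2168 ; 10600 × 0.43 = 4558 → 6726
10–19: 3150 × 0.975 = 3071
20–29: 8000 × 0.955 = 7640
30–39: 7450 × 0.942 = 7018
40+: 10600 × 0.982 + 5350 × 0.636 = 10409 + 3403 = 13812
Net migration: 30–39 − 510 → 6508
Population now: 0–9=6726, 10–19=3071, 20–29=7640, 30–39=6508, 40+=13812
[period 2]
Births: 7640 × 0.291 = 2223 ; 6508 × 0.43 = 2798 → 5021
10–19: 6726 × 0.975 = 6558
20–29: 3071 × 0.955 = 2933
30–39: 7640 × 0.942 = 7197
40+: 6508 × 0.982 + 13812 × 0.636 = 6391 + 8784 = 15175
Net migration: 30–39 − 510 → 6687
Population now: 0–9=5021, 10–19=6558, 20–29=2933, 30–39=6687, 40+=15175

5021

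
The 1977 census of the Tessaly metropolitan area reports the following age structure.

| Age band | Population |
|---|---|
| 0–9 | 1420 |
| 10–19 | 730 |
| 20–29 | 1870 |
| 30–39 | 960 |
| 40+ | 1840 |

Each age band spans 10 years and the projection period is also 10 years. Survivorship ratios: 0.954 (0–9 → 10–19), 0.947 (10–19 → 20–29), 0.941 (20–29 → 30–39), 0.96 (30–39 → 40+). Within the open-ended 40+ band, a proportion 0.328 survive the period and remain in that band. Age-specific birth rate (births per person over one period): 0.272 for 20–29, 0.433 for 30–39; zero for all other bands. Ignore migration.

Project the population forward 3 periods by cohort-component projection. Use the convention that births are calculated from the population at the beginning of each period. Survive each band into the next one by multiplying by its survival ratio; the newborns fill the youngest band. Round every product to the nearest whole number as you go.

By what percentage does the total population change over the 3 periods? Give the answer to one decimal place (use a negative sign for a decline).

-27.8

[period 1]
Births: 1870 × 0.272 = 509, 960 × 0.433 = 416 → total 925
10–19: 1420 × 0.954 = 1355
20–29: 730 × 0.947 = 691
30–39: 1870 × 0.941 = 1760
40+: 960 × 0.96 + 1840 × 0.328 = 922 + 604 = 1526
→ [925, 1355, 691, 1760, 1526]
[period 2]
Births: 691 × 0.272 = 188, 1760 × 0.433 = 762 → total 950
10–19: 925 × 0.954 = 882
20–29: 1355 × 0.947 = 1283
30–39: 691 × 0.941 = 650
40+: 1760 × 0.96 + 1526 × 0.328 = 1690 + 501 = 2191
→ [950, 882, 1283, 650, 2191]
[period 3]
Births: 1283 × 0.272 = 349, 650 × 0.433 = 281 → total 630
10–19: 950 × 0.954 = 906
20–29: 882 × 0.947 = 835
30–39: 1283 × 0.941 = 1207
40+: 650 × 0.96 + 2191 × 0.328 = 624 + 719 = 1343
→ [630, 906, 835, 1207, 1343]
Total: 6820 → 4921; change = -1899; percentage change = -27.8%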